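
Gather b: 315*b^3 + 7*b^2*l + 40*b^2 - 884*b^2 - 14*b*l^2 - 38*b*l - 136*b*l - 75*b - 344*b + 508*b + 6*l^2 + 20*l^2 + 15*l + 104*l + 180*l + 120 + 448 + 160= 315*b^3 + b^2*(7*l - 844) + b*(-14*l^2 - 174*l + 89) + 26*l^2 + 299*l + 728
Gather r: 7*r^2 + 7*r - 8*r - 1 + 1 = 7*r^2 - r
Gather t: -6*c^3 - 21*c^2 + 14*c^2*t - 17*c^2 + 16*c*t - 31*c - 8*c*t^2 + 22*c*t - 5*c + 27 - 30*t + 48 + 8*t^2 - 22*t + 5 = -6*c^3 - 38*c^2 - 36*c + t^2*(8 - 8*c) + t*(14*c^2 + 38*c - 52) + 80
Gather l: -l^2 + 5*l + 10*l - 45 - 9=-l^2 + 15*l - 54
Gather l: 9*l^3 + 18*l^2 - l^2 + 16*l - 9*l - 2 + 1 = 9*l^3 + 17*l^2 + 7*l - 1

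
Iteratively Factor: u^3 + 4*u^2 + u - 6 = (u + 3)*(u^2 + u - 2) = (u + 2)*(u + 3)*(u - 1)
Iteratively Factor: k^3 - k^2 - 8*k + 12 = (k + 3)*(k^2 - 4*k + 4) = (k - 2)*(k + 3)*(k - 2)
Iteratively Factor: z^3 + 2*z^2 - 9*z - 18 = (z + 2)*(z^2 - 9) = (z + 2)*(z + 3)*(z - 3)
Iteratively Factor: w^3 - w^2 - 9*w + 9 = (w - 3)*(w^2 + 2*w - 3) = (w - 3)*(w + 3)*(w - 1)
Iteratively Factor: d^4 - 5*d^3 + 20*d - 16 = (d - 4)*(d^3 - d^2 - 4*d + 4) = (d - 4)*(d - 1)*(d^2 - 4) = (d - 4)*(d - 1)*(d + 2)*(d - 2)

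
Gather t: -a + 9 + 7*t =-a + 7*t + 9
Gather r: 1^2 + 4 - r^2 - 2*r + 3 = -r^2 - 2*r + 8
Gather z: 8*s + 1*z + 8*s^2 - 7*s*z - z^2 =8*s^2 + 8*s - z^2 + z*(1 - 7*s)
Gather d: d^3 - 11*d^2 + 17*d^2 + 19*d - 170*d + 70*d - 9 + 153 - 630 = d^3 + 6*d^2 - 81*d - 486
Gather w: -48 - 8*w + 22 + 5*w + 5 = -3*w - 21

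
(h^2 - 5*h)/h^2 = (h - 5)/h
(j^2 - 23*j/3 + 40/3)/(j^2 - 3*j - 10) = (j - 8/3)/(j + 2)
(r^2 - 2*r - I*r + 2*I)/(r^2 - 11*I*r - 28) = (-r^2 + 2*r + I*r - 2*I)/(-r^2 + 11*I*r + 28)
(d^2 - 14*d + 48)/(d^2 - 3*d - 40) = (d - 6)/(d + 5)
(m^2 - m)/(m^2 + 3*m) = (m - 1)/(m + 3)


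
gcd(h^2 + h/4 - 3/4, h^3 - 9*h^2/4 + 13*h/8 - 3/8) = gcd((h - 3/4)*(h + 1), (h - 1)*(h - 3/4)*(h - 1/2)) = h - 3/4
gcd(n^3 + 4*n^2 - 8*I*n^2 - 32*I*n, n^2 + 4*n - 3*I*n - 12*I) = n + 4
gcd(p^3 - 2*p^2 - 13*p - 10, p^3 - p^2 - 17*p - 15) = p^2 - 4*p - 5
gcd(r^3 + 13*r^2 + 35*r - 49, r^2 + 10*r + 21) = r + 7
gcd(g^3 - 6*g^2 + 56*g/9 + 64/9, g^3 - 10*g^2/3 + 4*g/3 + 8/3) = g + 2/3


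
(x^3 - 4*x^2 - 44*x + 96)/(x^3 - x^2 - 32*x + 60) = (x - 8)/(x - 5)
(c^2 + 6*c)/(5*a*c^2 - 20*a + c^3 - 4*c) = c*(c + 6)/(5*a*c^2 - 20*a + c^3 - 4*c)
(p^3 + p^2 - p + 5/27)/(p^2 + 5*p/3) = p - 2/3 + 1/(9*p)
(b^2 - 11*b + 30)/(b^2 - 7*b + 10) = (b - 6)/(b - 2)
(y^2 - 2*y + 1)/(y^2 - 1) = (y - 1)/(y + 1)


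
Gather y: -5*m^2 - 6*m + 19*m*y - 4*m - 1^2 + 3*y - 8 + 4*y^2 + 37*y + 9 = -5*m^2 - 10*m + 4*y^2 + y*(19*m + 40)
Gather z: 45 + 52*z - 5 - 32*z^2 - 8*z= -32*z^2 + 44*z + 40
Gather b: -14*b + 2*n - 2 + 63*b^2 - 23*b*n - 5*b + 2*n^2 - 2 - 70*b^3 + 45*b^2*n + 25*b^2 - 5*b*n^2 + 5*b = -70*b^3 + b^2*(45*n + 88) + b*(-5*n^2 - 23*n - 14) + 2*n^2 + 2*n - 4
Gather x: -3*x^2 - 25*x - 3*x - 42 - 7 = -3*x^2 - 28*x - 49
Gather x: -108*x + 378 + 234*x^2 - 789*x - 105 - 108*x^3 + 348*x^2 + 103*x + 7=-108*x^3 + 582*x^2 - 794*x + 280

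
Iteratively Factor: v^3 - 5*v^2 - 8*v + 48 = (v - 4)*(v^2 - v - 12) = (v - 4)*(v + 3)*(v - 4)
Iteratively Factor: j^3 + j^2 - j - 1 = (j + 1)*(j^2 - 1) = (j - 1)*(j + 1)*(j + 1)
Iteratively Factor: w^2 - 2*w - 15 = (w - 5)*(w + 3)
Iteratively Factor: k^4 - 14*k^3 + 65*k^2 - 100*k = (k - 4)*(k^3 - 10*k^2 + 25*k) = k*(k - 4)*(k^2 - 10*k + 25) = k*(k - 5)*(k - 4)*(k - 5)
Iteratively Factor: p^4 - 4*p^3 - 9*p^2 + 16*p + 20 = (p - 5)*(p^3 + p^2 - 4*p - 4) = (p - 5)*(p - 2)*(p^2 + 3*p + 2) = (p - 5)*(p - 2)*(p + 2)*(p + 1)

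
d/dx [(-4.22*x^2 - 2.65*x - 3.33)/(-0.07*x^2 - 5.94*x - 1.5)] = (24.8813*x^2 + 12.1938*x - 15.8052)/(0.0049*x^4 + 0.8316*x^3 + 35.4936*x^2 + 17.82*x + 2.25)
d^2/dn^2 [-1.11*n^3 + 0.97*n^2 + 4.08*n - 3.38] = 1.94 - 6.66*n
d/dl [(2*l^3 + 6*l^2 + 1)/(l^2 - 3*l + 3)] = (2*l^4 - 12*l^3 + 34*l + 3)/(l^4 - 6*l^3 + 15*l^2 - 18*l + 9)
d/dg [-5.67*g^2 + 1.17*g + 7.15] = 1.17 - 11.34*g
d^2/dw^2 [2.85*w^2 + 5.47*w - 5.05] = 5.70000000000000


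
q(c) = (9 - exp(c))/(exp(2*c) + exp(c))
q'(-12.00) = -1464793.12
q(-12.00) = 1464783.12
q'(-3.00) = -180.32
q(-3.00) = 171.24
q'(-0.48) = -12.18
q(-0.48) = 8.37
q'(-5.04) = -1390.17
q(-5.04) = 1380.29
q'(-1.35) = -33.08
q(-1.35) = 26.78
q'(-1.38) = -34.17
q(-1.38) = 27.78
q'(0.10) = -5.65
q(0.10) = 3.39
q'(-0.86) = -19.18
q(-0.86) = 14.24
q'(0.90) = -1.60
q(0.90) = 0.77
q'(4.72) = 0.01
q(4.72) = -0.01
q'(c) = (9 - exp(c))*(-2*exp(2*c) - exp(c))/(exp(2*c) + exp(c))^2 - exp(c)/(exp(2*c) + exp(c)) = (exp(2*c) - 18*exp(c) - 9)*exp(-c)/(exp(2*c) + 2*exp(c) + 1)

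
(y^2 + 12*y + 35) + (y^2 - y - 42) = 2*y^2 + 11*y - 7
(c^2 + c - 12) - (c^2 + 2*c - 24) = 12 - c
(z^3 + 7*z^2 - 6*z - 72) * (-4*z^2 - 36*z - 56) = -4*z^5 - 64*z^4 - 284*z^3 + 112*z^2 + 2928*z + 4032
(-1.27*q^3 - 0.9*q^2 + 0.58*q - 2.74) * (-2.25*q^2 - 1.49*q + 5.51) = 2.8575*q^5 + 3.9173*q^4 - 6.9617*q^3 + 0.341800000000001*q^2 + 7.2784*q - 15.0974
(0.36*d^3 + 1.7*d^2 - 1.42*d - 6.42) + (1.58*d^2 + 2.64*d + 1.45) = 0.36*d^3 + 3.28*d^2 + 1.22*d - 4.97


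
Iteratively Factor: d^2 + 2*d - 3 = (d - 1)*(d + 3)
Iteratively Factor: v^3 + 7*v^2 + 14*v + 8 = (v + 4)*(v^2 + 3*v + 2) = (v + 1)*(v + 4)*(v + 2)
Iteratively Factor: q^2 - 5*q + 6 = (q - 2)*(q - 3)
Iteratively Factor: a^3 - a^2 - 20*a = (a - 5)*(a^2 + 4*a) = a*(a - 5)*(a + 4)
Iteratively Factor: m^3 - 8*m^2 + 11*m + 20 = (m + 1)*(m^2 - 9*m + 20) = (m - 5)*(m + 1)*(m - 4)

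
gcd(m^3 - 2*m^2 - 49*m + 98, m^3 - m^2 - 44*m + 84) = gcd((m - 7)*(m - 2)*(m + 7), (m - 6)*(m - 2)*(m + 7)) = m^2 + 5*m - 14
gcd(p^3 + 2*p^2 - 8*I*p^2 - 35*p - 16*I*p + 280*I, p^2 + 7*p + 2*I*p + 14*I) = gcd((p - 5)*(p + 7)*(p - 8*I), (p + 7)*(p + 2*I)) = p + 7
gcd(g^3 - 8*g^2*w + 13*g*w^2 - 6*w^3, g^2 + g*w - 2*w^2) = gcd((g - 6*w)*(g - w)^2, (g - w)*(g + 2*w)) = -g + w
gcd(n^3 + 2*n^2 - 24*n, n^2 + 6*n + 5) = 1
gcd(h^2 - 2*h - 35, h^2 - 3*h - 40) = h + 5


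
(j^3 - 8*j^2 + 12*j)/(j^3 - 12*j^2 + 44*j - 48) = j/(j - 4)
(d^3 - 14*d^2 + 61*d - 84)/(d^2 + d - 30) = (d^3 - 14*d^2 + 61*d - 84)/(d^2 + d - 30)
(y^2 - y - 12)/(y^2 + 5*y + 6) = (y - 4)/(y + 2)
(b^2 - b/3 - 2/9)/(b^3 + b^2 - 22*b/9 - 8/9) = (3*b - 2)/(3*b^2 + 2*b - 8)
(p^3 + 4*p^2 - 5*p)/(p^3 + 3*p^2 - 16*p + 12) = p*(p + 5)/(p^2 + 4*p - 12)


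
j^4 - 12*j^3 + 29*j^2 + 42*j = j*(j - 7)*(j - 6)*(j + 1)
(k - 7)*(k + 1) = k^2 - 6*k - 7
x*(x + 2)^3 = x^4 + 6*x^3 + 12*x^2 + 8*x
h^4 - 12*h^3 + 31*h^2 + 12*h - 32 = (h - 8)*(h - 4)*(h - 1)*(h + 1)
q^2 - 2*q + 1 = (q - 1)^2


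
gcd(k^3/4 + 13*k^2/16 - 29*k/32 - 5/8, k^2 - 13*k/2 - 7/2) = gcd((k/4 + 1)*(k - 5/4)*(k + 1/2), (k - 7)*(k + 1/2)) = k + 1/2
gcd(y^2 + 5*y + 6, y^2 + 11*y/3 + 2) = y + 3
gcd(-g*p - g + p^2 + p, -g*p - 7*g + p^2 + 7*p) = -g + p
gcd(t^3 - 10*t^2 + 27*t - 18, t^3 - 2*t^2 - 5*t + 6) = t^2 - 4*t + 3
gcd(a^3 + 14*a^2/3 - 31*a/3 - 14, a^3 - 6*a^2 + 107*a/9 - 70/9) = a - 7/3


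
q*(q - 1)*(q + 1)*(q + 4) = q^4 + 4*q^3 - q^2 - 4*q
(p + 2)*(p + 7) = p^2 + 9*p + 14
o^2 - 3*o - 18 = (o - 6)*(o + 3)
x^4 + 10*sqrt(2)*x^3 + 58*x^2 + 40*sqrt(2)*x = x*(x + sqrt(2))*(x + 4*sqrt(2))*(x + 5*sqrt(2))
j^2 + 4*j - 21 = (j - 3)*(j + 7)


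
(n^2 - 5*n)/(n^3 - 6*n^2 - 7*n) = (5 - n)/(-n^2 + 6*n + 7)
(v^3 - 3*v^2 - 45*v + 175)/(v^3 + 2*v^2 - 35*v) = (v - 5)/v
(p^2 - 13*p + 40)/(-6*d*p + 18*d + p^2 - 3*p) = (-p^2 + 13*p - 40)/(6*d*p - 18*d - p^2 + 3*p)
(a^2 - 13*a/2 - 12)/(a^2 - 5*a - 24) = (a + 3/2)/(a + 3)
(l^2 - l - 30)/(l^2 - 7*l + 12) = (l^2 - l - 30)/(l^2 - 7*l + 12)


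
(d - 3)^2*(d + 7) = d^3 + d^2 - 33*d + 63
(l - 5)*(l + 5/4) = l^2 - 15*l/4 - 25/4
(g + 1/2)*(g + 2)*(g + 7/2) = g^3 + 6*g^2 + 39*g/4 + 7/2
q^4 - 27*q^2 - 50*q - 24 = (q - 6)*(q + 1)^2*(q + 4)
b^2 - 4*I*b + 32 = (b - 8*I)*(b + 4*I)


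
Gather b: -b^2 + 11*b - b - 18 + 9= -b^2 + 10*b - 9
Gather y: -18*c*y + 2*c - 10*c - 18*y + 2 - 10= -8*c + y*(-18*c - 18) - 8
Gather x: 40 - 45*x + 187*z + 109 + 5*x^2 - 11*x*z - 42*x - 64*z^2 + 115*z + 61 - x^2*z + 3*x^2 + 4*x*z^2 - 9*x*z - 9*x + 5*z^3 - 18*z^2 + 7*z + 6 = x^2*(8 - z) + x*(4*z^2 - 20*z - 96) + 5*z^3 - 82*z^2 + 309*z + 216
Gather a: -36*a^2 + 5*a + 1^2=-36*a^2 + 5*a + 1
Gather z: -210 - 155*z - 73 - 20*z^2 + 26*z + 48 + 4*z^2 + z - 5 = -16*z^2 - 128*z - 240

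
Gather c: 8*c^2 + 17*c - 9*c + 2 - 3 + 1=8*c^2 + 8*c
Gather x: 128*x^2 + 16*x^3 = 16*x^3 + 128*x^2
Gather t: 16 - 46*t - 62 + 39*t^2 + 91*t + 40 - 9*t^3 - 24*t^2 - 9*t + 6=-9*t^3 + 15*t^2 + 36*t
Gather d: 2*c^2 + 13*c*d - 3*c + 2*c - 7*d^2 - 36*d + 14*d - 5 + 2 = 2*c^2 - c - 7*d^2 + d*(13*c - 22) - 3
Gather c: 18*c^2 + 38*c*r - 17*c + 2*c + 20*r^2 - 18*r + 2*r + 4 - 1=18*c^2 + c*(38*r - 15) + 20*r^2 - 16*r + 3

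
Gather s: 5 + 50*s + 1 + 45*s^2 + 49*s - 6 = 45*s^2 + 99*s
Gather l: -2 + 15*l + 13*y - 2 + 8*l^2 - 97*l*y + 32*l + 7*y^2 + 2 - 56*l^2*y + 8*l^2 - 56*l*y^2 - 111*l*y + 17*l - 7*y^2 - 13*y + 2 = l^2*(16 - 56*y) + l*(-56*y^2 - 208*y + 64)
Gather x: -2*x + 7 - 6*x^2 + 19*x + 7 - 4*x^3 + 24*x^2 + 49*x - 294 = -4*x^3 + 18*x^2 + 66*x - 280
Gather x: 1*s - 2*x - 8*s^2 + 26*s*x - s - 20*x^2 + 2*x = -8*s^2 + 26*s*x - 20*x^2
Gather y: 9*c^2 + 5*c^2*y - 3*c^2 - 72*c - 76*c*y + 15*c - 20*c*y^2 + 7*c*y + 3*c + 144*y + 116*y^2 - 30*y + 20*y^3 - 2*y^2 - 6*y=6*c^2 - 54*c + 20*y^3 + y^2*(114 - 20*c) + y*(5*c^2 - 69*c + 108)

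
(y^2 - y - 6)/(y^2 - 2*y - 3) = (y + 2)/(y + 1)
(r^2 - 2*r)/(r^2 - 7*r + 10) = r/(r - 5)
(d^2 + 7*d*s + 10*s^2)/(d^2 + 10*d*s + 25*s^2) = (d + 2*s)/(d + 5*s)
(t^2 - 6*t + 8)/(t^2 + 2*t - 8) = (t - 4)/(t + 4)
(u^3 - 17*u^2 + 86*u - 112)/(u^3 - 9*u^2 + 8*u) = (u^2 - 9*u + 14)/(u*(u - 1))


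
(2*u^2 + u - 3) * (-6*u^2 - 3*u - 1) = -12*u^4 - 12*u^3 + 13*u^2 + 8*u + 3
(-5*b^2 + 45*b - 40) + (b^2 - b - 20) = -4*b^2 + 44*b - 60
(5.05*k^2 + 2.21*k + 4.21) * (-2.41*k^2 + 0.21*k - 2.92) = -12.1705*k^4 - 4.2656*k^3 - 24.428*k^2 - 5.5691*k - 12.2932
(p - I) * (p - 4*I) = p^2 - 5*I*p - 4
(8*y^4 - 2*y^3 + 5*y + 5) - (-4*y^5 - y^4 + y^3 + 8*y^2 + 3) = 4*y^5 + 9*y^4 - 3*y^3 - 8*y^2 + 5*y + 2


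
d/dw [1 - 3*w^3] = -9*w^2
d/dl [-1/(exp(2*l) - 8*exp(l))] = 2*(exp(l) - 4)*exp(-l)/(exp(l) - 8)^2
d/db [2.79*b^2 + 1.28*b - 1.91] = 5.58*b + 1.28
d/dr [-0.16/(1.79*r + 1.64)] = 0.2864/(1.79*r + 1.64)^2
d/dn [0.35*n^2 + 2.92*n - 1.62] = 0.7*n + 2.92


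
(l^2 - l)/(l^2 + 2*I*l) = (l - 1)/(l + 2*I)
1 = 1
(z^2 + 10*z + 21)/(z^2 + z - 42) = (z + 3)/(z - 6)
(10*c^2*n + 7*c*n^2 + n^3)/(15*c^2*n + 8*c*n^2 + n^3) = (2*c + n)/(3*c + n)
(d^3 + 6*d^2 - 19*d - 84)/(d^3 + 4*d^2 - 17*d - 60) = (d + 7)/(d + 5)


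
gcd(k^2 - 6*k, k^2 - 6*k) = k^2 - 6*k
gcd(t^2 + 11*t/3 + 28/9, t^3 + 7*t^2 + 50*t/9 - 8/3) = t + 4/3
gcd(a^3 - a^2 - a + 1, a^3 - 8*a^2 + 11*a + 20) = a + 1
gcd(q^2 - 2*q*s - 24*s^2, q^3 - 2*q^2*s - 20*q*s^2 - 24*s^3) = q - 6*s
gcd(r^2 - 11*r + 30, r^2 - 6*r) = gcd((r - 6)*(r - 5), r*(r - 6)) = r - 6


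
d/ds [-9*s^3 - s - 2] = -27*s^2 - 1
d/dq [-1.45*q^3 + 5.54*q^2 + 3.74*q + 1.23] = -4.35*q^2 + 11.08*q + 3.74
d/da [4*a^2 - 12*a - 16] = 8*a - 12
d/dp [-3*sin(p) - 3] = -3*cos(p)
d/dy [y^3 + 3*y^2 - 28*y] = 3*y^2 + 6*y - 28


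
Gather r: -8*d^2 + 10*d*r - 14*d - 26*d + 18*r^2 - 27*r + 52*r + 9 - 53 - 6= -8*d^2 - 40*d + 18*r^2 + r*(10*d + 25) - 50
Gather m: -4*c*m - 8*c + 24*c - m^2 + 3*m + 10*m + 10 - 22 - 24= 16*c - m^2 + m*(13 - 4*c) - 36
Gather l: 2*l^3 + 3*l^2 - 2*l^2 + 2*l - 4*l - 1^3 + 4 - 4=2*l^3 + l^2 - 2*l - 1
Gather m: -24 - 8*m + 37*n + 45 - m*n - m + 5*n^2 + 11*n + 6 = m*(-n - 9) + 5*n^2 + 48*n + 27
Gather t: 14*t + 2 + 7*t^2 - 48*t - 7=7*t^2 - 34*t - 5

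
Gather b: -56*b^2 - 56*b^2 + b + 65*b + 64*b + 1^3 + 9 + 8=-112*b^2 + 130*b + 18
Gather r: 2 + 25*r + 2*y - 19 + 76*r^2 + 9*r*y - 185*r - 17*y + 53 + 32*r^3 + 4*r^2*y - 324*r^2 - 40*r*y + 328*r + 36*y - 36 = 32*r^3 + r^2*(4*y - 248) + r*(168 - 31*y) + 21*y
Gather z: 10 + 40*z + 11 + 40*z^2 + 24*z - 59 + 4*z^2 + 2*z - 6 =44*z^2 + 66*z - 44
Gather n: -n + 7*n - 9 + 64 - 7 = 6*n + 48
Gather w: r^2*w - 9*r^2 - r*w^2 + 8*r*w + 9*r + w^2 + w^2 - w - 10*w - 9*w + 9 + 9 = -9*r^2 + 9*r + w^2*(2 - r) + w*(r^2 + 8*r - 20) + 18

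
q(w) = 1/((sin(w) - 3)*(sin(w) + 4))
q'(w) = -cos(w)/((sin(w) - 3)*(sin(w) + 4)^2) - cos(w)/((sin(w) - 3)^2*(sin(w) + 4))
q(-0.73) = -0.08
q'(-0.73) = 0.00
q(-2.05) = -0.08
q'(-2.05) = -0.00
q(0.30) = -0.09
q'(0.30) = -0.01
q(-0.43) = -0.08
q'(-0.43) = -0.00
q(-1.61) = -0.08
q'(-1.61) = -0.00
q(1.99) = -0.10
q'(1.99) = 0.01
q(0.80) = -0.09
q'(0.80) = -0.01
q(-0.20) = -0.08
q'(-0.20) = -0.00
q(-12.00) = -0.09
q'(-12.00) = -0.01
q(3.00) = -0.08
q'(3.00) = 0.01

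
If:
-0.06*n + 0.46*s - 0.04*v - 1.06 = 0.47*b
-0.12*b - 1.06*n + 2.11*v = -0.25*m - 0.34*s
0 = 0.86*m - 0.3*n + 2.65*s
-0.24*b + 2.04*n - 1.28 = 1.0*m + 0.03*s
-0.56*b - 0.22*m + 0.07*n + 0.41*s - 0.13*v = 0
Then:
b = -5.65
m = 10.05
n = 4.85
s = -2.71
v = 1.36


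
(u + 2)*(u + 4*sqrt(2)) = u^2 + 2*u + 4*sqrt(2)*u + 8*sqrt(2)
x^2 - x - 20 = (x - 5)*(x + 4)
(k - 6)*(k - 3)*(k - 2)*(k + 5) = k^4 - 6*k^3 - 19*k^2 + 144*k - 180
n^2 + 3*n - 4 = (n - 1)*(n + 4)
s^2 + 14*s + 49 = (s + 7)^2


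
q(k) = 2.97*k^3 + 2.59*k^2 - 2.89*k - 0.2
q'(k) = 8.91*k^2 + 5.18*k - 2.89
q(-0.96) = 2.33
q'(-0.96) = 0.35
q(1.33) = 7.53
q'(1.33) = 19.76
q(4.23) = 258.71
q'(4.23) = 178.45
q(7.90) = 1602.94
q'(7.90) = 594.11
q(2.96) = 90.96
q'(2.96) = 90.51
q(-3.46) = -82.22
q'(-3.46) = 85.85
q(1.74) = 18.26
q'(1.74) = 33.10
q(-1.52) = -0.25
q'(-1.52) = 9.82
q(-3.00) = -48.41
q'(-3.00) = 61.76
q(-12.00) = -4724.72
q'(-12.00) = 1217.99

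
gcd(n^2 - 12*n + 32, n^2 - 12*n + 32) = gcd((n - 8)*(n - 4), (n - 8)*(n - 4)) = n^2 - 12*n + 32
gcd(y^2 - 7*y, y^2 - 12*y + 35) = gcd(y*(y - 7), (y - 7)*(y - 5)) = y - 7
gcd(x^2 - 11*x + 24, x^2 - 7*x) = 1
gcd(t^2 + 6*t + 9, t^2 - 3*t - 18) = t + 3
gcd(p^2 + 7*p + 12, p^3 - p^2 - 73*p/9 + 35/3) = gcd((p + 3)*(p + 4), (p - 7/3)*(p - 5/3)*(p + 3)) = p + 3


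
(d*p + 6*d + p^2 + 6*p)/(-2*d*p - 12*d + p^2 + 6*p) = (d + p)/(-2*d + p)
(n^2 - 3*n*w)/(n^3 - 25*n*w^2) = (n - 3*w)/(n^2 - 25*w^2)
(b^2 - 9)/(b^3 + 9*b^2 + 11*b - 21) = (b - 3)/(b^2 + 6*b - 7)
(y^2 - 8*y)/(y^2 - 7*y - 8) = y/(y + 1)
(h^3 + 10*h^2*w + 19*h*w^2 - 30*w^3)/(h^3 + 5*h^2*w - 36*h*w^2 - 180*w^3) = (-h + w)/(-h + 6*w)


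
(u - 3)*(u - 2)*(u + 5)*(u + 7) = u^4 + 7*u^3 - 19*u^2 - 103*u + 210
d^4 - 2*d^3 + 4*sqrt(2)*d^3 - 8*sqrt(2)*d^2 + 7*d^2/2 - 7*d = d*(d - 2)*(d + sqrt(2)/2)*(d + 7*sqrt(2)/2)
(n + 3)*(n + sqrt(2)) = n^2 + sqrt(2)*n + 3*n + 3*sqrt(2)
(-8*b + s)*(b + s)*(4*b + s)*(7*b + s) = -224*b^4 - 284*b^3*s - 57*b^2*s^2 + 4*b*s^3 + s^4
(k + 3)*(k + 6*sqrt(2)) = k^2 + 3*k + 6*sqrt(2)*k + 18*sqrt(2)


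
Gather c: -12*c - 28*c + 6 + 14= 20 - 40*c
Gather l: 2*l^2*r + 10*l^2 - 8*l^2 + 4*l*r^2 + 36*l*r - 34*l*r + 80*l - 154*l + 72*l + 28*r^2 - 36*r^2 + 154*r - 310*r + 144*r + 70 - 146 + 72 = l^2*(2*r + 2) + l*(4*r^2 + 2*r - 2) - 8*r^2 - 12*r - 4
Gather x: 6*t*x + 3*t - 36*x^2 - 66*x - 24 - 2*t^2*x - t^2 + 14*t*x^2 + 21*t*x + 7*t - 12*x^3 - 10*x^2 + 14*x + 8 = -t^2 + 10*t - 12*x^3 + x^2*(14*t - 46) + x*(-2*t^2 + 27*t - 52) - 16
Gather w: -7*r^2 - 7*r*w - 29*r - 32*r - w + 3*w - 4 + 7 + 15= -7*r^2 - 61*r + w*(2 - 7*r) + 18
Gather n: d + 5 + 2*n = d + 2*n + 5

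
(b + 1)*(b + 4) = b^2 + 5*b + 4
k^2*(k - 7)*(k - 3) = k^4 - 10*k^3 + 21*k^2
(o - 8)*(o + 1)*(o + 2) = o^3 - 5*o^2 - 22*o - 16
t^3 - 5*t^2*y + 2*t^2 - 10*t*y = t*(t + 2)*(t - 5*y)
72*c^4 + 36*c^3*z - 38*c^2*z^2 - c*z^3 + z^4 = (-6*c + z)*(-2*c + z)*(c + z)*(6*c + z)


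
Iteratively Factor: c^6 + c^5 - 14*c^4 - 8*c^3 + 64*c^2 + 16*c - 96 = (c - 2)*(c^5 + 3*c^4 - 8*c^3 - 24*c^2 + 16*c + 48) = (c - 2)*(c + 2)*(c^4 + c^3 - 10*c^2 - 4*c + 24) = (c - 2)^2*(c + 2)*(c^3 + 3*c^2 - 4*c - 12) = (c - 2)^3*(c + 2)*(c^2 + 5*c + 6) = (c - 2)^3*(c + 2)^2*(c + 3)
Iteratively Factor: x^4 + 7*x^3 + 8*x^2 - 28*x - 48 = (x + 3)*(x^3 + 4*x^2 - 4*x - 16) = (x - 2)*(x + 3)*(x^2 + 6*x + 8) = (x - 2)*(x + 3)*(x + 4)*(x + 2)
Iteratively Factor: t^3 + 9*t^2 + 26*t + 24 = (t + 2)*(t^2 + 7*t + 12) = (t + 2)*(t + 3)*(t + 4)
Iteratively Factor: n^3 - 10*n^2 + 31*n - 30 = (n - 3)*(n^2 - 7*n + 10) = (n - 3)*(n - 2)*(n - 5)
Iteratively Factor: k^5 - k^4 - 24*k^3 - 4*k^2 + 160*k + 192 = (k + 2)*(k^4 - 3*k^3 - 18*k^2 + 32*k + 96) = (k - 4)*(k + 2)*(k^3 + k^2 - 14*k - 24) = (k - 4)*(k + 2)^2*(k^2 - k - 12) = (k - 4)^2*(k + 2)^2*(k + 3)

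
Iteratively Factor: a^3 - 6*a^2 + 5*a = (a)*(a^2 - 6*a + 5) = a*(a - 1)*(a - 5)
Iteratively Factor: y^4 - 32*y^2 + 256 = (y - 4)*(y^3 + 4*y^2 - 16*y - 64) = (y - 4)*(y + 4)*(y^2 - 16) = (y - 4)^2*(y + 4)*(y + 4)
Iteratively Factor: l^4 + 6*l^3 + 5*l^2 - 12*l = (l)*(l^3 + 6*l^2 + 5*l - 12) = l*(l + 4)*(l^2 + 2*l - 3) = l*(l - 1)*(l + 4)*(l + 3)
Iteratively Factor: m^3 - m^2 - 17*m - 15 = (m - 5)*(m^2 + 4*m + 3) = (m - 5)*(m + 1)*(m + 3)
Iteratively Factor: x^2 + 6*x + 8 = (x + 4)*(x + 2)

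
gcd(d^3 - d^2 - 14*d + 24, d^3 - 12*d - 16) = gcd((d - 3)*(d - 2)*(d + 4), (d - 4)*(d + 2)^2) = 1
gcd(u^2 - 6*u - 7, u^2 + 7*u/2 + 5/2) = u + 1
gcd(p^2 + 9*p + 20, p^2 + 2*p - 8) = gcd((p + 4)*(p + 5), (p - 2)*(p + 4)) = p + 4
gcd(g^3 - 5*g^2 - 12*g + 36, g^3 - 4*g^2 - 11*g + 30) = g^2 + g - 6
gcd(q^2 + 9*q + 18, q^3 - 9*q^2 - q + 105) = q + 3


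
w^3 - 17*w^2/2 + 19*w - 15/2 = (w - 5)*(w - 3)*(w - 1/2)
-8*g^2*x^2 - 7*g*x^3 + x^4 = x^2*(-8*g + x)*(g + x)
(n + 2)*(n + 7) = n^2 + 9*n + 14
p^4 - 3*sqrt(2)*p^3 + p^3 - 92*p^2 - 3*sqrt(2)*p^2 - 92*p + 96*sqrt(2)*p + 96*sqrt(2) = (p + 1)*(p - 8*sqrt(2))*(p - sqrt(2))*(p + 6*sqrt(2))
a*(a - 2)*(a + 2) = a^3 - 4*a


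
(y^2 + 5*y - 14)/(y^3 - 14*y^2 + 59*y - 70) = (y + 7)/(y^2 - 12*y + 35)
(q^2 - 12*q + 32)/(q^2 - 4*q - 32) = (q - 4)/(q + 4)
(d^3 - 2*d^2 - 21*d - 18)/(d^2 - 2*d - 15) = (d^2 - 5*d - 6)/(d - 5)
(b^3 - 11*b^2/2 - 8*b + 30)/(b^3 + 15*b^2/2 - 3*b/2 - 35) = (b - 6)/(b + 7)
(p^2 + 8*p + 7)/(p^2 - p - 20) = (p^2 + 8*p + 7)/(p^2 - p - 20)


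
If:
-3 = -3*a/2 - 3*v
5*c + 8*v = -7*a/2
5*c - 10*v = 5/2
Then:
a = 41/11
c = -27/22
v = -19/22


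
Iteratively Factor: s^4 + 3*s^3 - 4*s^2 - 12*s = (s + 3)*(s^3 - 4*s) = s*(s + 3)*(s^2 - 4) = s*(s + 2)*(s + 3)*(s - 2)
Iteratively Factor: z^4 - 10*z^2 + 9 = (z - 1)*(z^3 + z^2 - 9*z - 9) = (z - 3)*(z - 1)*(z^2 + 4*z + 3) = (z - 3)*(z - 1)*(z + 3)*(z + 1)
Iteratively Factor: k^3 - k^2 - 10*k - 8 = (k + 1)*(k^2 - 2*k - 8) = (k + 1)*(k + 2)*(k - 4)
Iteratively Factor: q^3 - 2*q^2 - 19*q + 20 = (q + 4)*(q^2 - 6*q + 5) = (q - 5)*(q + 4)*(q - 1)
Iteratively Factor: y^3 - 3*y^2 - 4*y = (y + 1)*(y^2 - 4*y) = (y - 4)*(y + 1)*(y)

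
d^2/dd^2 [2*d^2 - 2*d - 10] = 4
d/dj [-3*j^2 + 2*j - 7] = 2 - 6*j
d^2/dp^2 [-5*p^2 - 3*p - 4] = -10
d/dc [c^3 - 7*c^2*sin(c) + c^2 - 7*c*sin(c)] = -7*c^2*cos(c) + 3*c^2 - 14*c*sin(c) - 7*c*cos(c) + 2*c - 7*sin(c)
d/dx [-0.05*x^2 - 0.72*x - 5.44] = -0.1*x - 0.72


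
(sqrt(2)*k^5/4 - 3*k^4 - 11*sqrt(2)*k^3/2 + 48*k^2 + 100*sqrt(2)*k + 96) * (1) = sqrt(2)*k^5/4 - 3*k^4 - 11*sqrt(2)*k^3/2 + 48*k^2 + 100*sqrt(2)*k + 96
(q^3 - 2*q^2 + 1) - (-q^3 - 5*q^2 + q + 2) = 2*q^3 + 3*q^2 - q - 1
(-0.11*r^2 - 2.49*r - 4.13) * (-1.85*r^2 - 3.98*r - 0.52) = 0.2035*r^4 + 5.0443*r^3 + 17.6079*r^2 + 17.7322*r + 2.1476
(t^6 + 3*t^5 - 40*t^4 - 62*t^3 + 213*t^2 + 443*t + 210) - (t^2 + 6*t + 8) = t^6 + 3*t^5 - 40*t^4 - 62*t^3 + 212*t^2 + 437*t + 202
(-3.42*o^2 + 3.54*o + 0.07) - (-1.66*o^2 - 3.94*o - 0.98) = -1.76*o^2 + 7.48*o + 1.05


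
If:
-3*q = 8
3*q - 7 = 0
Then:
No Solution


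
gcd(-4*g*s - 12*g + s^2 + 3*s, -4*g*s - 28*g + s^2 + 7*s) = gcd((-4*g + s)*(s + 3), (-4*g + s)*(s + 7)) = -4*g + s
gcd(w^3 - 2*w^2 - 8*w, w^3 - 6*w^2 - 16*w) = w^2 + 2*w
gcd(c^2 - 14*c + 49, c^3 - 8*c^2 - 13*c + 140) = c - 7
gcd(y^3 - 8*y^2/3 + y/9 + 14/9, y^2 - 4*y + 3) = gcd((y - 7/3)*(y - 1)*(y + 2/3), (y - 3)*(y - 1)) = y - 1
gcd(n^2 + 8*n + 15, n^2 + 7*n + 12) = n + 3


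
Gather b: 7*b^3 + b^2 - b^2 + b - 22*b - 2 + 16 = 7*b^3 - 21*b + 14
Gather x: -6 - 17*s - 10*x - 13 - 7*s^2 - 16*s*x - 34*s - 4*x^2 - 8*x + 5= -7*s^2 - 51*s - 4*x^2 + x*(-16*s - 18) - 14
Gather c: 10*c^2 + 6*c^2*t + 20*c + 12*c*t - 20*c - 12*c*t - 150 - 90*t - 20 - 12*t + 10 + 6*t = c^2*(6*t + 10) - 96*t - 160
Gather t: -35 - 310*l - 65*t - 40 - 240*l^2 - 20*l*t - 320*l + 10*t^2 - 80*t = -240*l^2 - 630*l + 10*t^2 + t*(-20*l - 145) - 75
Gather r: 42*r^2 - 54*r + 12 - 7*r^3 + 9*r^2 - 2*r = -7*r^3 + 51*r^2 - 56*r + 12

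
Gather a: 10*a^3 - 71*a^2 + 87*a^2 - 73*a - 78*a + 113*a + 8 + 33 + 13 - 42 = 10*a^3 + 16*a^2 - 38*a + 12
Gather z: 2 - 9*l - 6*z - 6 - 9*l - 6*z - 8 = -18*l - 12*z - 12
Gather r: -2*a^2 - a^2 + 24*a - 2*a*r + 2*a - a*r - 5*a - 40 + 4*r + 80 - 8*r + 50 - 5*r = -3*a^2 + 21*a + r*(-3*a - 9) + 90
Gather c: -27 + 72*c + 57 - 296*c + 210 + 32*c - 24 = 216 - 192*c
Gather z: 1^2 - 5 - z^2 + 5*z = -z^2 + 5*z - 4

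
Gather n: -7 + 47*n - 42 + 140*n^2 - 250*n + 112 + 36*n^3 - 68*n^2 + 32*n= 36*n^3 + 72*n^2 - 171*n + 63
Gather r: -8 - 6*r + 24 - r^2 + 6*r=16 - r^2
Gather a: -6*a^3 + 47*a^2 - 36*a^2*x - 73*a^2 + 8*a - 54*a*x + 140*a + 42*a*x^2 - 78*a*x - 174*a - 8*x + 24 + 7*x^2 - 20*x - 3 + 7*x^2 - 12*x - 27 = -6*a^3 + a^2*(-36*x - 26) + a*(42*x^2 - 132*x - 26) + 14*x^2 - 40*x - 6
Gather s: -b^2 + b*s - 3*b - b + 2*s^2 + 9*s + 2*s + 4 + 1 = -b^2 - 4*b + 2*s^2 + s*(b + 11) + 5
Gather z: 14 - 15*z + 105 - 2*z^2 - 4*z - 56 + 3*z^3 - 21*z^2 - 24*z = 3*z^3 - 23*z^2 - 43*z + 63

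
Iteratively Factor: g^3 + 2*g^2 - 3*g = (g - 1)*(g^2 + 3*g) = g*(g - 1)*(g + 3)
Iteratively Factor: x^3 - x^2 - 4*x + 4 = (x - 2)*(x^2 + x - 2) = (x - 2)*(x - 1)*(x + 2)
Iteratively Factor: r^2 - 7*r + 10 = (r - 2)*(r - 5)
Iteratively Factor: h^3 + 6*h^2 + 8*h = (h)*(h^2 + 6*h + 8) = h*(h + 2)*(h + 4)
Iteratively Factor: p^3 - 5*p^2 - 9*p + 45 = (p - 5)*(p^2 - 9) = (p - 5)*(p + 3)*(p - 3)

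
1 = 1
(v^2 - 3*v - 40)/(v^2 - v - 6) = (-v^2 + 3*v + 40)/(-v^2 + v + 6)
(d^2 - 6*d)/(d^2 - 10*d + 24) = d/(d - 4)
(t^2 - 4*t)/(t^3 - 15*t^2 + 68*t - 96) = t/(t^2 - 11*t + 24)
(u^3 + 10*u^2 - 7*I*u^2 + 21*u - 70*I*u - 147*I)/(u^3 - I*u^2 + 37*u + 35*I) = (u^2 + 10*u + 21)/(u^2 + 6*I*u - 5)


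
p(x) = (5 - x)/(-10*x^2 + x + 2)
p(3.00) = -0.02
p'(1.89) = 0.14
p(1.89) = -0.10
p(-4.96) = -0.04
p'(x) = (5 - x)*(20*x - 1)/(-10*x^2 + x + 2)^2 - 1/(-10*x^2 + x + 2)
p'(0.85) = 3.70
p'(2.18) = 0.09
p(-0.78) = -1.19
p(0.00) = 2.50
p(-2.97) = -0.09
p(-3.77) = -0.06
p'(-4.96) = -0.01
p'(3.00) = 0.03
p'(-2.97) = -0.05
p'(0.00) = -1.75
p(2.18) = -0.07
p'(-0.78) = -3.85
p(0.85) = -0.95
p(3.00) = -0.02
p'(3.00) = 0.03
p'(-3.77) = -0.03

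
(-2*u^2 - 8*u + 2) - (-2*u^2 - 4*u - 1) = 3 - 4*u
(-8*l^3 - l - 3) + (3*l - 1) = -8*l^3 + 2*l - 4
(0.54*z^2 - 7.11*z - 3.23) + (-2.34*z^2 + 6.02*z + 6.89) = -1.8*z^2 - 1.09*z + 3.66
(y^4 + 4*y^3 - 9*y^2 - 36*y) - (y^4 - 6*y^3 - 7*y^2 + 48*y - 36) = 10*y^3 - 2*y^2 - 84*y + 36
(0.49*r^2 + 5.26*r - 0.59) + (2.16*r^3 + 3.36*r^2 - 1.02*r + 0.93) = 2.16*r^3 + 3.85*r^2 + 4.24*r + 0.34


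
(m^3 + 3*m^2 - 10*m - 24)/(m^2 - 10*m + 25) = (m^3 + 3*m^2 - 10*m - 24)/(m^2 - 10*m + 25)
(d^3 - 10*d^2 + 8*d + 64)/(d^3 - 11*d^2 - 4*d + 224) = (d^2 - 2*d - 8)/(d^2 - 3*d - 28)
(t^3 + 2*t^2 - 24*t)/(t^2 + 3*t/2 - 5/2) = 2*t*(t^2 + 2*t - 24)/(2*t^2 + 3*t - 5)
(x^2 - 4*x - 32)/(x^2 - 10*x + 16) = (x + 4)/(x - 2)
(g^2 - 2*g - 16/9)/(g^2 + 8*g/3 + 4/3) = (g - 8/3)/(g + 2)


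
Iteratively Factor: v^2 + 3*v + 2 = (v + 1)*(v + 2)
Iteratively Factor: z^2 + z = (z)*(z + 1)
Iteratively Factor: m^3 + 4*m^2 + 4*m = (m + 2)*(m^2 + 2*m) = m*(m + 2)*(m + 2)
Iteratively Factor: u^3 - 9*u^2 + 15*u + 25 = (u + 1)*(u^2 - 10*u + 25) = (u - 5)*(u + 1)*(u - 5)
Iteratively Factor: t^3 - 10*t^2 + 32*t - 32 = (t - 2)*(t^2 - 8*t + 16) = (t - 4)*(t - 2)*(t - 4)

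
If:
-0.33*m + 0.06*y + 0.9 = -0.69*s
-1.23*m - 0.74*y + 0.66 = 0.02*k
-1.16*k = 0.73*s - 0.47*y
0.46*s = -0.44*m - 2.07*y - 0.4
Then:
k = 0.60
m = 0.58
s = -1.02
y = -0.09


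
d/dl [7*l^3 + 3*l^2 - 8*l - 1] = 21*l^2 + 6*l - 8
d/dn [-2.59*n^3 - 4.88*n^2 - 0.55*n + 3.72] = -7.77*n^2 - 9.76*n - 0.55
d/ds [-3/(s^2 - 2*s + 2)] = 6*(s - 1)/(s^2 - 2*s + 2)^2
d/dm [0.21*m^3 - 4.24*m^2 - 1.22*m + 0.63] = 0.63*m^2 - 8.48*m - 1.22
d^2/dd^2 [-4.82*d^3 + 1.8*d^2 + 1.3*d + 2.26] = 3.6 - 28.92*d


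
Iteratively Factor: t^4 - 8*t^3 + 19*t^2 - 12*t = (t)*(t^3 - 8*t^2 + 19*t - 12) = t*(t - 1)*(t^2 - 7*t + 12) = t*(t - 4)*(t - 1)*(t - 3)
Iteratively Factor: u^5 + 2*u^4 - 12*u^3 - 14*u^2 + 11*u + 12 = (u - 1)*(u^4 + 3*u^3 - 9*u^2 - 23*u - 12) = (u - 3)*(u - 1)*(u^3 + 6*u^2 + 9*u + 4) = (u - 3)*(u - 1)*(u + 1)*(u^2 + 5*u + 4) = (u - 3)*(u - 1)*(u + 1)*(u + 4)*(u + 1)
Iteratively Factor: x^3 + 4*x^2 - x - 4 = (x + 1)*(x^2 + 3*x - 4) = (x - 1)*(x + 1)*(x + 4)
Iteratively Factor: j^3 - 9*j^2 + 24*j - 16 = (j - 1)*(j^2 - 8*j + 16) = (j - 4)*(j - 1)*(j - 4)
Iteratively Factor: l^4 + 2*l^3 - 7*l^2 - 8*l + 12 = (l + 3)*(l^3 - l^2 - 4*l + 4) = (l - 1)*(l + 3)*(l^2 - 4) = (l - 1)*(l + 2)*(l + 3)*(l - 2)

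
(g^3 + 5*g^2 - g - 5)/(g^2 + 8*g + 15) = (g^2 - 1)/(g + 3)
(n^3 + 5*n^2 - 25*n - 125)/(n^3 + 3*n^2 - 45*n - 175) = (n - 5)/(n - 7)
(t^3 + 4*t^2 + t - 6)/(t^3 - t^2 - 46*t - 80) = (t^2 + 2*t - 3)/(t^2 - 3*t - 40)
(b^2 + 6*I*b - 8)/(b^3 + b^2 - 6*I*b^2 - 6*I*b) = (b^2 + 6*I*b - 8)/(b*(b^2 + b - 6*I*b - 6*I))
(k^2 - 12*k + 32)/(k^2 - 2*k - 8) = (k - 8)/(k + 2)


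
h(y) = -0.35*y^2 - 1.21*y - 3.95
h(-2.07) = -2.95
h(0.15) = -4.14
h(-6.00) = -9.29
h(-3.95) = -4.63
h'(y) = -0.7*y - 1.21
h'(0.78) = -1.76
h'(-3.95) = 1.56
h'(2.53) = -2.98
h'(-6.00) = 2.99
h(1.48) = -6.51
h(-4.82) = -6.25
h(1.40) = -6.33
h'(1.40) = -2.19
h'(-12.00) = 7.19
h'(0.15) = -1.32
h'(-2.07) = 0.24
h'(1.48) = -2.25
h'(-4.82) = 2.16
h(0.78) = -5.11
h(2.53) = -9.25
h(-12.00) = -39.83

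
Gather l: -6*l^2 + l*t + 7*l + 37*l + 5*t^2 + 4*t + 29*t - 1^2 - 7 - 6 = -6*l^2 + l*(t + 44) + 5*t^2 + 33*t - 14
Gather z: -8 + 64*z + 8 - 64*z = 0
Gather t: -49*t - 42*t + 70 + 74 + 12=156 - 91*t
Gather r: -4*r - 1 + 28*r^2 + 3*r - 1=28*r^2 - r - 2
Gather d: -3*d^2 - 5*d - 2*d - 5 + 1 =-3*d^2 - 7*d - 4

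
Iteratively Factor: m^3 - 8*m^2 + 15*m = (m - 5)*(m^2 - 3*m) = m*(m - 5)*(m - 3)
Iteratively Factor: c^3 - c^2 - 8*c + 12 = (c + 3)*(c^2 - 4*c + 4) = (c - 2)*(c + 3)*(c - 2)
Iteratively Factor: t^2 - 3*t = (t)*(t - 3)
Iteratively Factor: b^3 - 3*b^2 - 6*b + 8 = (b + 2)*(b^2 - 5*b + 4) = (b - 4)*(b + 2)*(b - 1)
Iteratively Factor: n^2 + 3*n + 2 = (n + 1)*(n + 2)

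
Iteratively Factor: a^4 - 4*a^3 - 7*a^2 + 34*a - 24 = (a + 3)*(a^3 - 7*a^2 + 14*a - 8) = (a - 1)*(a + 3)*(a^2 - 6*a + 8) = (a - 2)*(a - 1)*(a + 3)*(a - 4)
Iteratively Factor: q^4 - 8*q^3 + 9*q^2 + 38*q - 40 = (q + 2)*(q^3 - 10*q^2 + 29*q - 20) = (q - 5)*(q + 2)*(q^2 - 5*q + 4) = (q - 5)*(q - 4)*(q + 2)*(q - 1)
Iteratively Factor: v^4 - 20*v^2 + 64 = (v + 2)*(v^3 - 2*v^2 - 16*v + 32) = (v + 2)*(v + 4)*(v^2 - 6*v + 8) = (v - 2)*(v + 2)*(v + 4)*(v - 4)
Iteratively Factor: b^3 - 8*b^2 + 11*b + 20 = (b - 4)*(b^2 - 4*b - 5) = (b - 4)*(b + 1)*(b - 5)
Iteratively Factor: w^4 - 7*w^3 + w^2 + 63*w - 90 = (w - 3)*(w^3 - 4*w^2 - 11*w + 30) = (w - 3)*(w + 3)*(w^2 - 7*w + 10) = (w - 5)*(w - 3)*(w + 3)*(w - 2)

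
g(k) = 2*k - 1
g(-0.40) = -1.80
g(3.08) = 5.16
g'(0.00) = 2.00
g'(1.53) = 2.00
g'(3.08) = 2.00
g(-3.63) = -8.26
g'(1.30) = 2.00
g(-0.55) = -2.10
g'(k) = 2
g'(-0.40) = 2.00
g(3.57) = 6.14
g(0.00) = -1.00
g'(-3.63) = 2.00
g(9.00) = 17.00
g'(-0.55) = 2.00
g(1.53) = 2.06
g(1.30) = 1.60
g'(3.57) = 2.00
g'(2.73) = 2.00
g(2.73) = 4.46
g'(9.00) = 2.00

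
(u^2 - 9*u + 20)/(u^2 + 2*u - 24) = (u - 5)/(u + 6)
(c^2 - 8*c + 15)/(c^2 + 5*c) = (c^2 - 8*c + 15)/(c*(c + 5))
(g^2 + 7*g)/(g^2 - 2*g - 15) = g*(g + 7)/(g^2 - 2*g - 15)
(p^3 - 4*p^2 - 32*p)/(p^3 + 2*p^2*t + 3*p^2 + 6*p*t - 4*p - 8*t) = p*(p - 8)/(p^2 + 2*p*t - p - 2*t)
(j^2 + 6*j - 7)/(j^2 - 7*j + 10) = (j^2 + 6*j - 7)/(j^2 - 7*j + 10)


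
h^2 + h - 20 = (h - 4)*(h + 5)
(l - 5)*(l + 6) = l^2 + l - 30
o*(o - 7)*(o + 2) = o^3 - 5*o^2 - 14*o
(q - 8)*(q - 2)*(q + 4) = q^3 - 6*q^2 - 24*q + 64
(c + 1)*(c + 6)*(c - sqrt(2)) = c^3 - sqrt(2)*c^2 + 7*c^2 - 7*sqrt(2)*c + 6*c - 6*sqrt(2)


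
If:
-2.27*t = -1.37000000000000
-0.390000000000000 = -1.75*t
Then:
No Solution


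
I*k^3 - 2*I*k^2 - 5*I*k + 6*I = (k - 3)*(k + 2)*(I*k - I)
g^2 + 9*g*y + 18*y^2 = (g + 3*y)*(g + 6*y)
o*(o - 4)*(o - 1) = o^3 - 5*o^2 + 4*o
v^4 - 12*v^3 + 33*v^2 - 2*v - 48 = (v - 8)*(v - 3)*(v - 2)*(v + 1)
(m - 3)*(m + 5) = m^2 + 2*m - 15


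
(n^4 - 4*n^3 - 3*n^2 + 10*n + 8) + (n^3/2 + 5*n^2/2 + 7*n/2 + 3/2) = n^4 - 7*n^3/2 - n^2/2 + 27*n/2 + 19/2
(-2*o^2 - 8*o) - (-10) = -2*o^2 - 8*o + 10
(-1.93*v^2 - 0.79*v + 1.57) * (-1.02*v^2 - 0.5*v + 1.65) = 1.9686*v^4 + 1.7708*v^3 - 4.3909*v^2 - 2.0885*v + 2.5905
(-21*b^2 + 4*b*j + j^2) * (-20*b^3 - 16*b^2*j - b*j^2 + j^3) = 420*b^5 + 256*b^4*j - 63*b^3*j^2 - 41*b^2*j^3 + 3*b*j^4 + j^5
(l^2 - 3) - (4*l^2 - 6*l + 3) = -3*l^2 + 6*l - 6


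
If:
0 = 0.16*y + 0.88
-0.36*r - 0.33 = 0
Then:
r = -0.92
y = -5.50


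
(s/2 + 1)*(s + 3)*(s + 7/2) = s^3/2 + 17*s^2/4 + 47*s/4 + 21/2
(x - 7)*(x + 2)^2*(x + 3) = x^4 - 33*x^2 - 100*x - 84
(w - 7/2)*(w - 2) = w^2 - 11*w/2 + 7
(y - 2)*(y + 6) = y^2 + 4*y - 12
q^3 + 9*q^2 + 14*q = q*(q + 2)*(q + 7)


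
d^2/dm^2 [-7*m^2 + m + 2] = -14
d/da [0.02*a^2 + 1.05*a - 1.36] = 0.04*a + 1.05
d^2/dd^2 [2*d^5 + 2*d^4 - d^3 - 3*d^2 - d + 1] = 40*d^3 + 24*d^2 - 6*d - 6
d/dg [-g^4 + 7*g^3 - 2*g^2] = g*(-4*g^2 + 21*g - 4)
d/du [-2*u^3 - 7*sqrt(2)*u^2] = 2*u*(-3*u - 7*sqrt(2))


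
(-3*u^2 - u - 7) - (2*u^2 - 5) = -5*u^2 - u - 2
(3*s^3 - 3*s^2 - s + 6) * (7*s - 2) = 21*s^4 - 27*s^3 - s^2 + 44*s - 12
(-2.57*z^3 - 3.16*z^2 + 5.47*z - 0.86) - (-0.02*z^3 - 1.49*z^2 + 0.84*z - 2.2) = -2.55*z^3 - 1.67*z^2 + 4.63*z + 1.34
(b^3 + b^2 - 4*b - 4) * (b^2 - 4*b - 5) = b^5 - 3*b^4 - 13*b^3 + 7*b^2 + 36*b + 20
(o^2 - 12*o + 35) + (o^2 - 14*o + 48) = 2*o^2 - 26*o + 83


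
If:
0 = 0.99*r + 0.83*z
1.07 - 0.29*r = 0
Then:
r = 3.69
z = -4.40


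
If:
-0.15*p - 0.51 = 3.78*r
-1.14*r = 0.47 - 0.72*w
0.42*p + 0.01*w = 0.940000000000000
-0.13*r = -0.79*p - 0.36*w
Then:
No Solution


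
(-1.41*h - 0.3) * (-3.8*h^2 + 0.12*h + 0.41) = 5.358*h^3 + 0.9708*h^2 - 0.6141*h - 0.123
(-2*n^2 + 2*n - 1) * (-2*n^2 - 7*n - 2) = 4*n^4 + 10*n^3 - 8*n^2 + 3*n + 2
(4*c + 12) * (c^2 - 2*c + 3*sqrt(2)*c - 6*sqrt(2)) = 4*c^3 + 4*c^2 + 12*sqrt(2)*c^2 - 24*c + 12*sqrt(2)*c - 72*sqrt(2)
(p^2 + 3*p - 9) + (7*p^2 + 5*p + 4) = 8*p^2 + 8*p - 5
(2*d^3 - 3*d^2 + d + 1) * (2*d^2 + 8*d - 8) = 4*d^5 + 10*d^4 - 38*d^3 + 34*d^2 - 8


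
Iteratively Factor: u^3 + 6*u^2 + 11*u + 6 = (u + 1)*(u^2 + 5*u + 6) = (u + 1)*(u + 2)*(u + 3)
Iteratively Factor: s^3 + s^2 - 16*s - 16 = (s + 1)*(s^2 - 16) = (s + 1)*(s + 4)*(s - 4)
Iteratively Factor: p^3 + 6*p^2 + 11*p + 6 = (p + 3)*(p^2 + 3*p + 2) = (p + 2)*(p + 3)*(p + 1)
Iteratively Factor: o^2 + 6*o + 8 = (o + 2)*(o + 4)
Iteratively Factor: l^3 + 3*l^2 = (l + 3)*(l^2) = l*(l + 3)*(l)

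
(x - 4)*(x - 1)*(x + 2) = x^3 - 3*x^2 - 6*x + 8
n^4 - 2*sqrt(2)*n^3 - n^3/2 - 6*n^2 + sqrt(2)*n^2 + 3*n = n*(n - 1/2)*(n - 3*sqrt(2))*(n + sqrt(2))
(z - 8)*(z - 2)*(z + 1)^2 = z^4 - 8*z^3 - 3*z^2 + 22*z + 16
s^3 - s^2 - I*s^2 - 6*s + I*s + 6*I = (s - 3)*(s + 2)*(s - I)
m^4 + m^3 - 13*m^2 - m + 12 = (m - 3)*(m - 1)*(m + 1)*(m + 4)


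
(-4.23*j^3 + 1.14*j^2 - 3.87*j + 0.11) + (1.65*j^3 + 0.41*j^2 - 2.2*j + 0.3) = -2.58*j^3 + 1.55*j^2 - 6.07*j + 0.41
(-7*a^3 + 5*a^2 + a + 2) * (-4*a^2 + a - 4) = 28*a^5 - 27*a^4 + 29*a^3 - 27*a^2 - 2*a - 8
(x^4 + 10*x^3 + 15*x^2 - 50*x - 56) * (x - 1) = x^5 + 9*x^4 + 5*x^3 - 65*x^2 - 6*x + 56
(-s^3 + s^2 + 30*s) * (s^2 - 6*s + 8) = -s^5 + 7*s^4 + 16*s^3 - 172*s^2 + 240*s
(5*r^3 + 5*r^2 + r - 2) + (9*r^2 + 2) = 5*r^3 + 14*r^2 + r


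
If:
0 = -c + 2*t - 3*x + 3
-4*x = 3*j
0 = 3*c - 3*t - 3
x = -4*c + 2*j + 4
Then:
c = 25/47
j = -32/47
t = -22/47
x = 24/47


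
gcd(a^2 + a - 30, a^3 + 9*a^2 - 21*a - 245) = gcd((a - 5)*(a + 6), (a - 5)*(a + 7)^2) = a - 5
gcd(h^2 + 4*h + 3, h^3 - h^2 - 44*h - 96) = h + 3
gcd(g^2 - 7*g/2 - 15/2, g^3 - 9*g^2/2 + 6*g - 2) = 1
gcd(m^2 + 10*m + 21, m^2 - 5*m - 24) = m + 3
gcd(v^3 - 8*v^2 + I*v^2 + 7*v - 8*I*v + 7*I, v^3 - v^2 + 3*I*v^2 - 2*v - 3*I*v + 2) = v^2 + v*(-1 + I) - I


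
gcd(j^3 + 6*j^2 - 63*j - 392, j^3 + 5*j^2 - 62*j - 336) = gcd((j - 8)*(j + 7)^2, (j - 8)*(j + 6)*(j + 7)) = j^2 - j - 56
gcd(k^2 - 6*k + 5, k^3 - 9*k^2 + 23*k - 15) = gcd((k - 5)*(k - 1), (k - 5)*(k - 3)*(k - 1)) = k^2 - 6*k + 5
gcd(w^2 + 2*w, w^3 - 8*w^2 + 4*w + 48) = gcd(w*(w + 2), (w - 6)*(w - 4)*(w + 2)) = w + 2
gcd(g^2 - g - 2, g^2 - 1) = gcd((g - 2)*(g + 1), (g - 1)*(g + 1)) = g + 1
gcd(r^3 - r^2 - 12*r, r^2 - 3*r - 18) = r + 3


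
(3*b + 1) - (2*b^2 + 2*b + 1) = -2*b^2 + b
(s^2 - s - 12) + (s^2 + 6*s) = 2*s^2 + 5*s - 12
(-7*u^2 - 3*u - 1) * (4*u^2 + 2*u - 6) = -28*u^4 - 26*u^3 + 32*u^2 + 16*u + 6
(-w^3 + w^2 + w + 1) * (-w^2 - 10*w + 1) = w^5 + 9*w^4 - 12*w^3 - 10*w^2 - 9*w + 1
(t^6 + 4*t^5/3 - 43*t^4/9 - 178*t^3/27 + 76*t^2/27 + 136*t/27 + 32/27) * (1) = t^6 + 4*t^5/3 - 43*t^4/9 - 178*t^3/27 + 76*t^2/27 + 136*t/27 + 32/27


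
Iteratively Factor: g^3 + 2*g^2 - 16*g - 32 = (g + 4)*(g^2 - 2*g - 8) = (g - 4)*(g + 4)*(g + 2)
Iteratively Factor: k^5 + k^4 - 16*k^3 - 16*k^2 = (k)*(k^4 + k^3 - 16*k^2 - 16*k) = k*(k - 4)*(k^3 + 5*k^2 + 4*k) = k^2*(k - 4)*(k^2 + 5*k + 4) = k^2*(k - 4)*(k + 1)*(k + 4)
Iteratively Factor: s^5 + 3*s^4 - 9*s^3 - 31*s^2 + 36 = (s - 1)*(s^4 + 4*s^3 - 5*s^2 - 36*s - 36) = (s - 1)*(s + 3)*(s^3 + s^2 - 8*s - 12) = (s - 1)*(s + 2)*(s + 3)*(s^2 - s - 6) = (s - 3)*(s - 1)*(s + 2)*(s + 3)*(s + 2)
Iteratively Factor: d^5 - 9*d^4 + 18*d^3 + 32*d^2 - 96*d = (d - 4)*(d^4 - 5*d^3 - 2*d^2 + 24*d) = (d - 4)*(d + 2)*(d^3 - 7*d^2 + 12*d) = (d - 4)^2*(d + 2)*(d^2 - 3*d) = d*(d - 4)^2*(d + 2)*(d - 3)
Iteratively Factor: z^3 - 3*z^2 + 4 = (z + 1)*(z^2 - 4*z + 4) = (z - 2)*(z + 1)*(z - 2)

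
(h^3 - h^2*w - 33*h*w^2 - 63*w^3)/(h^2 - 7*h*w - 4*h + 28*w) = (h^2 + 6*h*w + 9*w^2)/(h - 4)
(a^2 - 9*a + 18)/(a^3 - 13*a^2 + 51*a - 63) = (a - 6)/(a^2 - 10*a + 21)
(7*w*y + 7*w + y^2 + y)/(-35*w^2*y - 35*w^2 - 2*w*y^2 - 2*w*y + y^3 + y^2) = (7*w + y)/(-35*w^2 - 2*w*y + y^2)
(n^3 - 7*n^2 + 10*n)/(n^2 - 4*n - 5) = n*(n - 2)/(n + 1)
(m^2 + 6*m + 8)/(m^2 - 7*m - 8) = (m^2 + 6*m + 8)/(m^2 - 7*m - 8)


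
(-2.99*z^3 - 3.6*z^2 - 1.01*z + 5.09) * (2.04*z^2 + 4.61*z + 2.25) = -6.0996*z^5 - 21.1279*z^4 - 25.3839*z^3 - 2.3725*z^2 + 21.1924*z + 11.4525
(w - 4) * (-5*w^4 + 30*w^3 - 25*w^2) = -5*w^5 + 50*w^4 - 145*w^3 + 100*w^2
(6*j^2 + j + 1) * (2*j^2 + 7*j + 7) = 12*j^4 + 44*j^3 + 51*j^2 + 14*j + 7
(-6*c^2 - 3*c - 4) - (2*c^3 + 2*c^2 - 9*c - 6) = -2*c^3 - 8*c^2 + 6*c + 2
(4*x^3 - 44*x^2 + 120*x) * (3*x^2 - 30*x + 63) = 12*x^5 - 252*x^4 + 1932*x^3 - 6372*x^2 + 7560*x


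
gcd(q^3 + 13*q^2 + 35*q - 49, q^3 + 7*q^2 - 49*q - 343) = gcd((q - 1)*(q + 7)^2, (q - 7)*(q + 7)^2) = q^2 + 14*q + 49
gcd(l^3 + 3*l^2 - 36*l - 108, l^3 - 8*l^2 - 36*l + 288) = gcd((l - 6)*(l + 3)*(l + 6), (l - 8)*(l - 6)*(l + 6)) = l^2 - 36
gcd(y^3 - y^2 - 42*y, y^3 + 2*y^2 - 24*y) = y^2 + 6*y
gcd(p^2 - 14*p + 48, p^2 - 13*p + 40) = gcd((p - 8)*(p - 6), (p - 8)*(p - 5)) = p - 8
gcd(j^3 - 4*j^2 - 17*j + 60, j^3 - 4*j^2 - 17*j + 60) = j^3 - 4*j^2 - 17*j + 60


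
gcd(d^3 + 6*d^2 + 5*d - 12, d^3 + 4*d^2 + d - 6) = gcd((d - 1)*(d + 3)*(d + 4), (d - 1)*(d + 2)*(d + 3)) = d^2 + 2*d - 3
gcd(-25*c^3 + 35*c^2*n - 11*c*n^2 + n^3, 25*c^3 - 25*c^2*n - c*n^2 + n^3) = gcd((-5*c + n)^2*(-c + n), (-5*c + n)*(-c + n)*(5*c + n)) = 5*c^2 - 6*c*n + n^2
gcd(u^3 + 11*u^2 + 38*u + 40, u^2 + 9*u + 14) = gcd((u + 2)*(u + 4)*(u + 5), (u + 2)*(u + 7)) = u + 2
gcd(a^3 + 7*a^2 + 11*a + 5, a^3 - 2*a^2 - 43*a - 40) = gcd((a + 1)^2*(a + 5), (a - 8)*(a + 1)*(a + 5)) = a^2 + 6*a + 5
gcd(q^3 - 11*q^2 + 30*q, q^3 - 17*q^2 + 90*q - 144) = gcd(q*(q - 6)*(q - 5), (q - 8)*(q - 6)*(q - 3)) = q - 6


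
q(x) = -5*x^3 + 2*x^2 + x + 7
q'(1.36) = -21.30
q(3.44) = -169.43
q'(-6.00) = -563.00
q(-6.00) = 1153.00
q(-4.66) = 551.74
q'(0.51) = -0.86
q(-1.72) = 36.64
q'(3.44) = -162.74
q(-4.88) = 630.82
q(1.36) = -0.52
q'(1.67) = -34.15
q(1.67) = -9.04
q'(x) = -15*x^2 + 4*x + 1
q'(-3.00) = -146.00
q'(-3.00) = -146.00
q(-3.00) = 157.00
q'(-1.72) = -50.26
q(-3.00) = 157.00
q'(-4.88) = -375.74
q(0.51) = 7.37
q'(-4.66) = -343.37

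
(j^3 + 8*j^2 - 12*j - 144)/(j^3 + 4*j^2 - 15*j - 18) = (j^2 + 2*j - 24)/(j^2 - 2*j - 3)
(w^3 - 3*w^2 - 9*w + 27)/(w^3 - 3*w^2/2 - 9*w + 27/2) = 2*(w - 3)/(2*w - 3)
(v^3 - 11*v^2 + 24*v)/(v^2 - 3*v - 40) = v*(v - 3)/(v + 5)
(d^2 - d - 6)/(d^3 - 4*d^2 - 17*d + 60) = (d + 2)/(d^2 - d - 20)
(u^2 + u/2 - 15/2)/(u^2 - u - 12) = (u - 5/2)/(u - 4)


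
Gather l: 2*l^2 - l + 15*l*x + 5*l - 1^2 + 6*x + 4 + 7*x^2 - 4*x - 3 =2*l^2 + l*(15*x + 4) + 7*x^2 + 2*x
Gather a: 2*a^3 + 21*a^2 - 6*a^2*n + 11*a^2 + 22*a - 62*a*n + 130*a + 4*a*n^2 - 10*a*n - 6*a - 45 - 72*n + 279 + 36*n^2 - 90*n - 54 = 2*a^3 + a^2*(32 - 6*n) + a*(4*n^2 - 72*n + 146) + 36*n^2 - 162*n + 180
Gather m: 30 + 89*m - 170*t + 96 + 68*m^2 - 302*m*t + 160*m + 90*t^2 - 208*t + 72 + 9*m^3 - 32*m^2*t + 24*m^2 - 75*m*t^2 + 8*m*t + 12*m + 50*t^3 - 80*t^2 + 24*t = 9*m^3 + m^2*(92 - 32*t) + m*(-75*t^2 - 294*t + 261) + 50*t^3 + 10*t^2 - 354*t + 198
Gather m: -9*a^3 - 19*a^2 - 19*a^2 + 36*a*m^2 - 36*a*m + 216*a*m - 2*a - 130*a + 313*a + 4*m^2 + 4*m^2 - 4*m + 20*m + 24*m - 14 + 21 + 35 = -9*a^3 - 38*a^2 + 181*a + m^2*(36*a + 8) + m*(180*a + 40) + 42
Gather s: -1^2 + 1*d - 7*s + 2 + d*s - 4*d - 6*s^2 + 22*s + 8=-3*d - 6*s^2 + s*(d + 15) + 9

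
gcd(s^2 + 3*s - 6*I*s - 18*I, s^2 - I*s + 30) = s - 6*I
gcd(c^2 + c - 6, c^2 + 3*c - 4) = 1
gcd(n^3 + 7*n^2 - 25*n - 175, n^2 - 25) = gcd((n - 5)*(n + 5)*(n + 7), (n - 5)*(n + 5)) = n^2 - 25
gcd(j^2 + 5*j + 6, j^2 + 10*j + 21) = j + 3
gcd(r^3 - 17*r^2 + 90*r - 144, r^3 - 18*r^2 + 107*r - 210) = r - 6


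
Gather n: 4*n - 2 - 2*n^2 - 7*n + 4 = -2*n^2 - 3*n + 2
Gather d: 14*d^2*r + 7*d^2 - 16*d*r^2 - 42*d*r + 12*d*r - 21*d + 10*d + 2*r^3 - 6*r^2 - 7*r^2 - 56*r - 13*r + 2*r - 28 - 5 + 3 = d^2*(14*r + 7) + d*(-16*r^2 - 30*r - 11) + 2*r^3 - 13*r^2 - 67*r - 30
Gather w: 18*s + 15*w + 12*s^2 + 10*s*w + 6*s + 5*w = 12*s^2 + 24*s + w*(10*s + 20)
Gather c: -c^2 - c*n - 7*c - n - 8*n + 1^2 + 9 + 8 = -c^2 + c*(-n - 7) - 9*n + 18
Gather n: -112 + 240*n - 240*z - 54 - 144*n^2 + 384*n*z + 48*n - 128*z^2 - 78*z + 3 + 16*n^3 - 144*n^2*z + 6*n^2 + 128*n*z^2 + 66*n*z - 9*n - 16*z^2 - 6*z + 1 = 16*n^3 + n^2*(-144*z - 138) + n*(128*z^2 + 450*z + 279) - 144*z^2 - 324*z - 162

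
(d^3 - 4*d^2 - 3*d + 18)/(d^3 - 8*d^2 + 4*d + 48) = (d^2 - 6*d + 9)/(d^2 - 10*d + 24)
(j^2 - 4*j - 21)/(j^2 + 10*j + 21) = (j - 7)/(j + 7)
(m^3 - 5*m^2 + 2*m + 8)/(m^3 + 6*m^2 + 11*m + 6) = (m^2 - 6*m + 8)/(m^2 + 5*m + 6)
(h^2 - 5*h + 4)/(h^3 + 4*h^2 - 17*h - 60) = (h - 1)/(h^2 + 8*h + 15)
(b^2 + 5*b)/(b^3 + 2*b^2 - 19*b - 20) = b/(b^2 - 3*b - 4)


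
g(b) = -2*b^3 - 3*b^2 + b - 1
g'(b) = -6*b^2 - 6*b + 1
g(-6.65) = 447.84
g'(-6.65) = -224.44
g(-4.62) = 127.57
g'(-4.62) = -99.35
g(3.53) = -122.83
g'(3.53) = -94.95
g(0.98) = -4.78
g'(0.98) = -10.64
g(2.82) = -66.89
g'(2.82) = -63.63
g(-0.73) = -2.55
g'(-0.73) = 2.18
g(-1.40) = -2.79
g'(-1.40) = -2.36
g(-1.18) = -3.07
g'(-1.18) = -0.27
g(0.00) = -1.00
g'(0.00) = 1.00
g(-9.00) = 1205.00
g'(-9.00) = -431.00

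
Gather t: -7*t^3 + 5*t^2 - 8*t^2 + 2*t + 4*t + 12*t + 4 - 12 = -7*t^3 - 3*t^2 + 18*t - 8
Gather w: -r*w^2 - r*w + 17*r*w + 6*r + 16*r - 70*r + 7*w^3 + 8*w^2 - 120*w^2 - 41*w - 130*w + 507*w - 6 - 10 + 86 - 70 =-48*r + 7*w^3 + w^2*(-r - 112) + w*(16*r + 336)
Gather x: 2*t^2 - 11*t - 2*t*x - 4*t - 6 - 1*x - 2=2*t^2 - 15*t + x*(-2*t - 1) - 8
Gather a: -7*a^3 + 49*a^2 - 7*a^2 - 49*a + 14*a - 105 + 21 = -7*a^3 + 42*a^2 - 35*a - 84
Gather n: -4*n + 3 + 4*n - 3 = 0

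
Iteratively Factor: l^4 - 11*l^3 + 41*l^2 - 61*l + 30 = (l - 2)*(l^3 - 9*l^2 + 23*l - 15) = (l - 2)*(l - 1)*(l^2 - 8*l + 15) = (l - 5)*(l - 2)*(l - 1)*(l - 3)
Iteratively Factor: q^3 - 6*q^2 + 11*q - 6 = (q - 1)*(q^2 - 5*q + 6) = (q - 3)*(q - 1)*(q - 2)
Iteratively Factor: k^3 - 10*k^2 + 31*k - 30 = (k - 2)*(k^2 - 8*k + 15) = (k - 5)*(k - 2)*(k - 3)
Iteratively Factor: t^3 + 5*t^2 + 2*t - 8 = (t + 4)*(t^2 + t - 2) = (t - 1)*(t + 4)*(t + 2)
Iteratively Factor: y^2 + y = (y)*(y + 1)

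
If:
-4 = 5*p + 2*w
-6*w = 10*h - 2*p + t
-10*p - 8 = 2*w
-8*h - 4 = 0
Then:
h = -1/2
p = -4/5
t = 17/5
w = 0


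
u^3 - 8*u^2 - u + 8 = (u - 8)*(u - 1)*(u + 1)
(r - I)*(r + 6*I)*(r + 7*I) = r^3 + 12*I*r^2 - 29*r + 42*I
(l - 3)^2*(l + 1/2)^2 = l^4 - 5*l^3 + 13*l^2/4 + 15*l/2 + 9/4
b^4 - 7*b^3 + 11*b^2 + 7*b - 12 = (b - 4)*(b - 3)*(b - 1)*(b + 1)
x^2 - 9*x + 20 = (x - 5)*(x - 4)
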